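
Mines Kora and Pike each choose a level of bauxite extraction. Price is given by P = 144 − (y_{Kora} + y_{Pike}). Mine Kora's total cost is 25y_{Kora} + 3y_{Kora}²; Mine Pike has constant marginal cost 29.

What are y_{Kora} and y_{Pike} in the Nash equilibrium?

Mine Kora's profit: π = y_{Kora}(144 − (y_{Kora} + y_{Pike})) − 25y_{Kora} − 3y_{Kora}².
∂π/∂y_{Kora} = 119 − 8y_{Kora} − y_{Pike} = 0, so y_{Kora} = 14.875 − 0.125y_{Pike}.
For Pike: ∂π/∂y_{Pike} = 115 − 2y_{Pike} − y_{Kora} = 0 ⇒ y_{Pike} = 57.5 − 0.5y_{Kora}.
Solving the two reaction functions simultaneously: (1 − (−0.125)(−0.5))y_{Kora} = 14.875 − 0.125·57.5, so 0.9375y_{Kora} = 7.6875 and y_{Kora} = 8.2.
Then y_{Pike} = 57.5 − 0.5·8.2 = 53.4.

8.2, 53.4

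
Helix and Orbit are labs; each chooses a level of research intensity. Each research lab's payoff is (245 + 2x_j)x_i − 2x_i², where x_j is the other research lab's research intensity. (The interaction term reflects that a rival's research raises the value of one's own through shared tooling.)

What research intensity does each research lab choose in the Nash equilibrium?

Helix's payoff is (245 + 2x_O)x_H − 2x_H².
∂π/∂x_H = 245 + 2x_O − 4x_H = 0, so x_H = 61.25 + 0.5x_O.
By symmetry x_O = x_H; substituting into the reaction function, 0.5x_H = 61.25 and x_H = 122.5.

122.5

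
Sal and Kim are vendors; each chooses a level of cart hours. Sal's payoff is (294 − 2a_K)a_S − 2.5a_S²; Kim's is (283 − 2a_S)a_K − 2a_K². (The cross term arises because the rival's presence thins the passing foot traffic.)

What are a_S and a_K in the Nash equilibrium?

Expanding Sal's payoff: 294a_S − 2a_Ka_S − 2.5a_S².
∂π/∂a_S = 294 − 2a_K − 5a_S = 0, so a_S = 58.8 − 0.4a_K.
Likewise for Kim: a_K = 70.75 − 0.5a_S.
Solving the two reaction functions simultaneously: (1 − (−0.4)(−0.5))a_S = 58.8 − 0.4·70.75, so 0.8a_S = 30.5 and a_S = 38.125.
Then a_K = 70.75 − 0.5·38.125 = 51.6875.

38.125, 51.6875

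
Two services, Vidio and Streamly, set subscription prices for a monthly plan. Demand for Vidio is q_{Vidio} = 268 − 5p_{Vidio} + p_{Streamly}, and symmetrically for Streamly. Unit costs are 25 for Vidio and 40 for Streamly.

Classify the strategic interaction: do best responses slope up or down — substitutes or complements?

Vidio's profit: π = (p_{Vidio} − 25)(268 − 5p_{Vidio} + p_{Streamly}).
∂π/∂p_{Vidio} = 393 − 10p_{Vidio} + p_{Streamly} = 0 ⇒ p_{Vidio} = 39.3 + 0.1p_{Streamly}.
The best-response slope dp_{Vidio}/dp_{Streamly} = 0.1 > 0: the reaction function is upward-sloping, so the choices are strategic complements.

strategic complements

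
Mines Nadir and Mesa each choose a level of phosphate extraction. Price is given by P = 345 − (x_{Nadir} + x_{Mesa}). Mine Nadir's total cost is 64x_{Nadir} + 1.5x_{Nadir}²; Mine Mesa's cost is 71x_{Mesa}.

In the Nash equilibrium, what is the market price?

192

Mine Nadir's profit: π = x_{Nadir}(345 − (x_{Nadir} + x_{Mesa})) − 64x_{Nadir} − 1.5x_{Nadir}².
∂π/∂x_{Nadir} = 281 − 5x_{Nadir} − x_{Mesa} = 0, so x_{Nadir} = 56.2 − 0.2x_{Mesa}.
For Mesa: ∂π/∂x_{Mesa} = 274 − 2x_{Mesa} − x_{Nadir} = 0 ⇒ x_{Mesa} = 137 − 0.5x_{Nadir}.
Substituting the second reaction function into the first: x_{Nadir} = 56.2 − 0.2(137 − 0.5x_{Nadir}), which gives 0.9x_{Nadir} = 28.8 ⇒ x_{Nadir} = 32.
Then x_{Mesa} = 137 − 0.5·32 = 121.
Equilibrium price: P = 345 − 153 = 192.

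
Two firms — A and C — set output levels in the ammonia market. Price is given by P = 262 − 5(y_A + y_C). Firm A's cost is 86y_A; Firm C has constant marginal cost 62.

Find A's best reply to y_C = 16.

Firm A's profit: π = y_A(262 − 5(y_A + y_C)) − 86y_A.
∂π/∂y_A = 176 − 10y_A − 5y_C = 0, so y_A = 17.6 − 0.5y_C.
At y_C = 16: y_A = 17.6 − 0.5·16 = 9.6.

9.6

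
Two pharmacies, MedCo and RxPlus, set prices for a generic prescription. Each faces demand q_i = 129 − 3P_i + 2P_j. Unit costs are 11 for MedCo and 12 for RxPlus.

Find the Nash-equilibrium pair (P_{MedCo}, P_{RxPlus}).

40.6875, 41.0625

MedCo's profit: π = (P_{MedCo} − 11)(129 − 3P_{MedCo} + 2P_{RxPlus}).
∂π/∂P_{MedCo} = 162 − 6P_{MedCo} + 2P_{RxPlus} = 0 ⇒ P_{MedCo} = 27 + (1/3)P_{RxPlus}.
Similarly P_{RxPlus} = 27.5 + (1/3)P_{MedCo}.
Plugging P_{RxPlus} into MedCo's best response: P_{MedCo} = 27 + (1/3)(27.5 + (1/3)P_{MedCo}) ⇒ (8/9)P_{MedCo} = 217/6, so P_{MedCo} = 40.6875.
Then P_{RxPlus} = 27.5 + (1/3)·40.6875 = 41.0625.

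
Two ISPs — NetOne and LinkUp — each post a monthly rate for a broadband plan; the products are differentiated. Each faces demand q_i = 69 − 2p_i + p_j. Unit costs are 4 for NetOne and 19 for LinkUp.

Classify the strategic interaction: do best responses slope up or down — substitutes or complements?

NetOne's profit: π = (p_{NetOne} − 4)(69 − 2p_{NetOne} + p_{LinkUp}).
∂π/∂p_{NetOne} = 77 − 4p_{NetOne} + p_{LinkUp} = 0 ⇒ p_{NetOne} = 19.25 + 0.25p_{LinkUp}.
The best-response slope dp_{NetOne}/dp_{LinkUp} = 0.25 > 0: the reaction function is upward-sloping, so the choices are strategic complements.

strategic complements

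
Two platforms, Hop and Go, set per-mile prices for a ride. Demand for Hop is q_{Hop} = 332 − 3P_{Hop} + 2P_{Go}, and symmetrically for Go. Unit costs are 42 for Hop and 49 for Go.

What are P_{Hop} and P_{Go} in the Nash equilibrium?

Hop's profit: π = (P_{Hop} − 42)(332 − 3P_{Hop} + 2P_{Go}).
∂π/∂P_{Hop} = 458 − 6P_{Hop} + 2P_{Go} = 0 ⇒ P_{Hop} = 229/3 + (1/3)P_{Go}.
Similarly P_{Go} = 479/6 + (1/3)P_{Hop}.
Plugging P_{Go} into Hop's best response: P_{Hop} = 229/3 + (1/3)(479/6 + (1/3)P_{Hop}) ⇒ (8/9)P_{Hop} = 1853/18, so P_{Hop} = 115.8125.
Then P_{Go} = 479/6 + (1/3)·115.8125 = 118.4375.

115.8125, 118.4375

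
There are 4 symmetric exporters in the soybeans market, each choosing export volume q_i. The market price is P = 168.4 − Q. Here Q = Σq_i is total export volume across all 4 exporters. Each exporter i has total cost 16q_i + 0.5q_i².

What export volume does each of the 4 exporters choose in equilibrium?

25.4

A representative exporter's profit is π_i = q_i(168.4 − Q) − 16q_i − 0.5q_i², with Q = q_i + Σ_{j≠i} q_j.
First-order condition: 152.4 − 3q_i − Σ_{j≠i} q_j = 0.
With identical exporters, set every q_j = q: then 152.4 − 3q − 3q = 0, i.e. q = 152.4/6 = 25.4.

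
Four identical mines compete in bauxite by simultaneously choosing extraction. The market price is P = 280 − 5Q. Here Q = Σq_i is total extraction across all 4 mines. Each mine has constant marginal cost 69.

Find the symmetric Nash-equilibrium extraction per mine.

A representative mine's profit is π_i = q_i(280 − 5Q) − 69q_i, with Q = q_i + Σ_{j≠i} q_j.
First-order condition: 211 − 10q_i − 5Σ_{j≠i} q_j = 0.
In a symmetric equilibrium every mine chooses the same q, so Σ_{j≠i} q_j = 3q. The condition becomes 211 − 25q = 0, giving q = 211/25 = 8.44.

8.44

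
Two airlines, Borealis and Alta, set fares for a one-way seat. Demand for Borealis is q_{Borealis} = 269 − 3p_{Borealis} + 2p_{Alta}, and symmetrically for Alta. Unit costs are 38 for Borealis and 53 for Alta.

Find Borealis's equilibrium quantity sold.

181.6875

Borealis's profit: π = (p_{Borealis} − 38)(269 − 3p_{Borealis} + 2p_{Alta}).
∂π/∂p_{Borealis} = 383 − 6p_{Borealis} + 2p_{Alta} = 0 ⇒ p_{Borealis} = 383/6 + (1/3)p_{Alta}.
Similarly p_{Alta} = 214/3 + (1/3)p_{Borealis}.
Plugging p_{Alta} into Borealis's best response: p_{Borealis} = 383/6 + (1/3)(214/3 + (1/3)p_{Borealis}) ⇒ (8/9)p_{Borealis} = 1577/18, so p_{Borealis} = 98.5625.
Then p_{Alta} = 214/3 + (1/3)·98.5625 = 104.1875.
q_{Borealis} = 269 − 3·98.5625 + 2·104.1875 = 181.6875.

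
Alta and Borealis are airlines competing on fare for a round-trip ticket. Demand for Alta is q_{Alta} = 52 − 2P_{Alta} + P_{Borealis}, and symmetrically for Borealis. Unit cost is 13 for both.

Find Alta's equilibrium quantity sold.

Alta's profit: π = (P_{Alta} − 13)(52 − 2P_{Alta} + P_{Borealis}).
∂π/∂P_{Alta} = 78 − 4P_{Alta} + P_{Borealis} = 0 ⇒ P_{Alta} = 19.5 + 0.25P_{Borealis}.
The game is symmetric, so in equilibrium P_{Borealis} = P_{Alta}: the reaction function gives 0.75P_{Alta} = 19.5, hence P_{Alta} = 26.
q_{Alta} = 52 − 2·26 + 26 = 26.

26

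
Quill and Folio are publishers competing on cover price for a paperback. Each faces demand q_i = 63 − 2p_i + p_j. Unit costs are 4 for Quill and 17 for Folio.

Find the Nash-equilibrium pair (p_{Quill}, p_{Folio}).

25.4, 30.6

Quill's profit: π = (p_{Quill} − 4)(63 − 2p_{Quill} + p_{Folio}).
∂π/∂p_{Quill} = 71 − 4p_{Quill} + p_{Folio} = 0 ⇒ p_{Quill} = 17.75 + 0.25p_{Folio}.
Similarly p_{Folio} = 24.25 + 0.25p_{Quill}.
Substituting the second reaction function into the first: p_{Quill} = 17.75 + 0.25(24.25 + 0.25p_{Quill}), which gives 0.9375p_{Quill} = 23.8125 ⇒ p_{Quill} = 25.4.
Then p_{Folio} = 24.25 + 0.25·25.4 = 30.6.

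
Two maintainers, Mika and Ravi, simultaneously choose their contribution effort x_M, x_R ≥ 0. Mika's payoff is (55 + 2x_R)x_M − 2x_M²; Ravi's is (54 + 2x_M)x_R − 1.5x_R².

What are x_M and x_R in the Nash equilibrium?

34.125, 40.75

Expanding Mika's payoff: 55x_M + 2x_Rx_M − 2x_M².
∂π/∂x_M = 55 + 2x_R − 4x_M = 0, so x_M = 13.75 + 0.5x_R.
Likewise for Ravi: x_R = 18 + (2/3)x_M.
Plugging x_R into Mika's best response: x_M = 13.75 + 0.5(18 + (2/3)x_M) ⇒ (2/3)x_M = 22.75, so x_M = 34.125.
Then x_R = 18 + (2/3)·34.125 = 40.75.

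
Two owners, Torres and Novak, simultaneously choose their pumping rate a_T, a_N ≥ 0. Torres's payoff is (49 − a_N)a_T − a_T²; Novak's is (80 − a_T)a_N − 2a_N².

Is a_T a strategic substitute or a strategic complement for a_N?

Expanding Torres's payoff: 49a_T − a_Na_T − a_T².
∂π/∂a_T = 49 − a_N − 2a_T = 0, so a_T = 24.5 − 0.5a_N.
The best-response slope da_T/da_N = −0.5 < 0: the reaction function is downward-sloping, so the choices are strategic substitutes.

strategic substitutes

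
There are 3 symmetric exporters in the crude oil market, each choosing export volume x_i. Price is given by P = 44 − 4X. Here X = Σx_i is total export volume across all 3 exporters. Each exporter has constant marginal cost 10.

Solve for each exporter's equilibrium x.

2.125

A representative exporter's profit is π_i = x_i(44 − 4X) − 10x_i, with X = x_i + Σ_{j≠i} x_j.
First-order condition: 34 − 8x_i − 4Σ_{j≠i} x_j = 0.
In a symmetric equilibrium every exporter chooses the same x, so Σ_{j≠i} x_j = 2x. The condition becomes 34 − 16x = 0, giving x = 34/16 = 2.125.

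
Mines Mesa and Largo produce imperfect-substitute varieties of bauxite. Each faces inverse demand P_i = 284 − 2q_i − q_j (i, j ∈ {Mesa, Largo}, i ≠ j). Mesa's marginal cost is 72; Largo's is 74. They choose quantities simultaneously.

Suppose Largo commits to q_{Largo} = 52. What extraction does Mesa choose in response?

40

Mine Mesa's profit: π = q_{Mesa}(284 − 2q_{Mesa} − q_{Largo}) − 72q_{Mesa}.
∂π/∂q_{Mesa} = 212 − 4q_{Mesa} − q_{Largo} = 0 ⇒ q_{Mesa} = 53 − 0.25q_{Largo}.
At q_{Largo} = 52: q_{Mesa} = 53 − 0.25·52 = 40.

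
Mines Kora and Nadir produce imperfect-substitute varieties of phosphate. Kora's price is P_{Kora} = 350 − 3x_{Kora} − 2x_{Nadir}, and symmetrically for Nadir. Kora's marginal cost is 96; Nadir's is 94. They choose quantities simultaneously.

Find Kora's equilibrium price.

Mine Kora's profit: π = x_{Kora}(350 − 3x_{Kora} − 2x_{Nadir}) − 96x_{Kora}.
∂π/∂x_{Kora} = 254 − 6x_{Kora} − 2x_{Nadir} = 0 ⇒ x_{Kora} = 127/3 − (1/3)x_{Nadir}.
Similarly x_{Nadir} = 128/3 − (1/3)x_{Kora}.
Substituting the second reaction function into the first: x_{Kora} = 127/3 − (1/3)(128/3 − (1/3)x_{Kora}), which gives (8/9)x_{Kora} = 253/9 ⇒ x_{Kora} = 31.625.
Then x_{Nadir} = 128/3 − (1/3)·31.625 = 32.125.
P_{Kora} = 350 − 3·31.625 − 2·32.125 = 190.875.

190.875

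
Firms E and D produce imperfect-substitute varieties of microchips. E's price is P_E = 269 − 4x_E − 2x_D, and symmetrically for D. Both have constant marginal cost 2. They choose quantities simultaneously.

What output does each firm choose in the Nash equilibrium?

Firm E's profit: π = x_E(269 − 4x_E − 2x_D) − 2x_E.
∂π/∂x_E = 267 − 8x_E − 2x_D = 0 ⇒ x_E = 33.375 − 0.25x_D.
By symmetry x_D = x_E; substituting into the reaction function, 1.25x_E = 33.375 and x_E = 26.7.

26.7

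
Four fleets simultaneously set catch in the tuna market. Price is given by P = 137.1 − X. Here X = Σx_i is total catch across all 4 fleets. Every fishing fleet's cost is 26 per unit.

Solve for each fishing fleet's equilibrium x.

22.22

A representative fishing fleet's profit is π_i = x_i(137.1 − X) − 26x_i, with X = x_i + Σ_{j≠i} x_j.
First-order condition: 111.1 − 2x_i − Σ_{j≠i} x_j = 0.
Imposing symmetry (x_j = x for all j) turns Σ_{j≠i} x_j into 3x, so 111.1 = 5x and x = 22.22.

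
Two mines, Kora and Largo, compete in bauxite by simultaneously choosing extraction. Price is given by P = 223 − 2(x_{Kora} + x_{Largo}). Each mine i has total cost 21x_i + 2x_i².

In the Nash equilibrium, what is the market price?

Mine Kora's profit: π = x_{Kora}(223 − 2(x_{Kora} + x_{Largo})) − 21x_{Kora} − 2x_{Kora}².
∂π/∂x_{Kora} = 202 − 8x_{Kora} − 2x_{Largo} = 0, so x_{Kora} = 25.25 − 0.25x_{Largo}.
By symmetry x_{Largo} = x_{Kora}; substituting into the reaction function, 1.25x_{Kora} = 25.25 and x_{Kora} = 20.2.
Equilibrium price: P = 223 − 2·40.4 = 142.2.

142.2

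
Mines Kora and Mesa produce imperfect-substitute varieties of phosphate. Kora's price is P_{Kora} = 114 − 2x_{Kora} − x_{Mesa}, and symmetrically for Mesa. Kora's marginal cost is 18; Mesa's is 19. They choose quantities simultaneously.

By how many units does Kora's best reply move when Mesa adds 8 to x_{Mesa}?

Mine Kora's profit: π = x_{Kora}(114 − 2x_{Kora} − x_{Mesa}) − 18x_{Kora}.
∂π/∂x_{Kora} = 96 − 4x_{Kora} − x_{Mesa} = 0 ⇒ x_{Kora} = 24 − 0.25x_{Mesa}.
The reaction-function slope is −0.25, so an 8-unit rise in x_{Mesa} moves x_{Kora} by −0.25 × 8 = −2. Kora's best response falls — the actions are strategic substitutes.

-2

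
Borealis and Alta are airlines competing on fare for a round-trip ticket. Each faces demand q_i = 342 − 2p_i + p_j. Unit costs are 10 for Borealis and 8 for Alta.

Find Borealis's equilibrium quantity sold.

220.8

Borealis's profit: π = (p_{Borealis} − 10)(342 − 2p_{Borealis} + p_{Alta}).
∂π/∂p_{Borealis} = 362 − 4p_{Borealis} + p_{Alta} = 0 ⇒ p_{Borealis} = 90.5 + 0.25p_{Alta}.
Similarly p_{Alta} = 89.5 + 0.25p_{Borealis}.
Substituting the second reaction function into the first: p_{Borealis} = 90.5 + 0.25(89.5 + 0.25p_{Borealis}), which gives 0.9375p_{Borealis} = 112.875 ⇒ p_{Borealis} = 120.4.
Then p_{Alta} = 89.5 + 0.25·120.4 = 119.6.
q_{Borealis} = 342 − 2·120.4 + 119.6 = 220.8.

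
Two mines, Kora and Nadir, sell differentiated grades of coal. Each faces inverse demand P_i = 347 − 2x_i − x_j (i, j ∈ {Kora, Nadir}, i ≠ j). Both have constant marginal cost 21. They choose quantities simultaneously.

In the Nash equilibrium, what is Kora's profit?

8502.08

Mine Kora's profit: π = x_{Kora}(347 − 2x_{Kora} − x_{Nadir}) − 21x_{Kora}.
∂π/∂x_{Kora} = 326 − 4x_{Kora} − x_{Nadir} = 0 ⇒ x_{Kora} = 81.5 − 0.25x_{Nadir}.
The game is symmetric, so in equilibrium x_{Nadir} = x_{Kora}: the reaction function gives 1.25x_{Kora} = 81.5, hence x_{Kora} = 65.2.
P_{Kora} = 347 − 2·65.2 − 65.2 = 151.4.
Profit = (151.4 − 21)·65.2 = 8502.08.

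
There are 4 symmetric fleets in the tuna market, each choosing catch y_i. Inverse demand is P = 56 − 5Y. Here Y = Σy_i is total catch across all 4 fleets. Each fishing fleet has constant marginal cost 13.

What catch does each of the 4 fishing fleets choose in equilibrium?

1.72

A representative fishing fleet's profit is π_i = y_i(56 − 5Y) − 13y_i, with Y = y_i + Σ_{j≠i} y_j.
First-order condition: 43 − 10y_i − 5Σ_{j≠i} y_j = 0.
With identical fishing fleets, set every y_j = y: then 43 − 10y − 15y = 0, i.e. y = 43/25 = 1.72.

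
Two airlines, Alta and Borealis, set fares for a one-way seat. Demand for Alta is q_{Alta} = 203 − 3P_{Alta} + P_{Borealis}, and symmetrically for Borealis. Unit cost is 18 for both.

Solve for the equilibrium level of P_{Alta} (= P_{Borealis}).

Alta's profit: π = (P_{Alta} − 18)(203 − 3P_{Alta} + P_{Borealis}).
∂π/∂P_{Alta} = 257 − 6P_{Alta} + P_{Borealis} = 0 ⇒ P_{Alta} = 257/6 + (1/6)P_{Borealis}.
Setting P_{Alta} = P_{Borealis} in the reaction function: P_{Alta} = 257/6 + (1/6)P_{Alta}, so P_{Alta} = (257/6) / (5/6) = 51.4.

51.4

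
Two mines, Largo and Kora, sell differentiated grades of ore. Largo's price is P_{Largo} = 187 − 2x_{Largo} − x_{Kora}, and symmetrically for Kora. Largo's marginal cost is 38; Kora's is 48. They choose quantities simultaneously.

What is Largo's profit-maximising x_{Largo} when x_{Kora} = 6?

35.75

Mine Largo's profit: π = x_{Largo}(187 − 2x_{Largo} − x_{Kora}) − 38x_{Largo}.
∂π/∂x_{Largo} = 149 − 4x_{Largo} − x_{Kora} = 0 ⇒ x_{Largo} = 37.25 − 0.25x_{Kora}.
At x_{Kora} = 6: x_{Largo} = 37.25 − 0.25·6 = 35.75.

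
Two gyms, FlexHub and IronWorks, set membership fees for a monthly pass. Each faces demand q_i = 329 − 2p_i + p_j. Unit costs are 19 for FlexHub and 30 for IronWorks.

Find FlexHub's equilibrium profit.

FlexHub's profit: π = (p_{FlexHub} − 19)(329 − 2p_{FlexHub} + p_{IronWorks}).
∂π/∂p_{FlexHub} = 367 − 4p_{FlexHub} + p_{IronWorks} = 0 ⇒ p_{FlexHub} = 91.75 + 0.25p_{IronWorks}.
Similarly p_{IronWorks} = 97.25 + 0.25p_{FlexHub}.
Plugging p_{IronWorks} into FlexHub's best response: p_{FlexHub} = 91.75 + 0.25(97.25 + 0.25p_{FlexHub}) ⇒ 0.9375p_{FlexHub} = 116.0625, so p_{FlexHub} = 123.8.
Then p_{IronWorks} = 97.25 + 0.25·123.8 = 128.2.
q_{FlexHub} = 329 − 2·123.8 + 128.2 = 209.6.
Profit = (123.8 − 19)·209.6 = 21966.08.

21966.08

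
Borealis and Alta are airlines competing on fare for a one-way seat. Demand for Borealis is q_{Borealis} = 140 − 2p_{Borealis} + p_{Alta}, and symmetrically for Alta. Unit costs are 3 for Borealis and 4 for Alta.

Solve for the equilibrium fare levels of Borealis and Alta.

Borealis's profit: π = (p_{Borealis} − 3)(140 − 2p_{Borealis} + p_{Alta}).
∂π/∂p_{Borealis} = 146 − 4p_{Borealis} + p_{Alta} = 0 ⇒ p_{Borealis} = 36.5 + 0.25p_{Alta}.
Similarly p_{Alta} = 37 + 0.25p_{Borealis}.
Plugging p_{Alta} into Borealis's best response: p_{Borealis} = 36.5 + 0.25(37 + 0.25p_{Borealis}) ⇒ 0.9375p_{Borealis} = 45.75, so p_{Borealis} = 48.8.
Then p_{Alta} = 37 + 0.25·48.8 = 49.2.

48.8, 49.2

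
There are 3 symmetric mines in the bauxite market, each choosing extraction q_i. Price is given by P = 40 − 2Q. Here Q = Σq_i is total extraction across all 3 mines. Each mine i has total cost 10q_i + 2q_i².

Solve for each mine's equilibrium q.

A representative mine's profit is π_i = q_i(40 − 2Q) − 10q_i − 2q_i², with Q = q_i + Σ_{j≠i} q_j.
First-order condition: 30 − 8q_i − 2Σ_{j≠i} q_j = 0.
Imposing symmetry (q_j = q for all j) turns Σ_{j≠i} q_j into 2q, so 30 = 12q and q = 2.5.

2.5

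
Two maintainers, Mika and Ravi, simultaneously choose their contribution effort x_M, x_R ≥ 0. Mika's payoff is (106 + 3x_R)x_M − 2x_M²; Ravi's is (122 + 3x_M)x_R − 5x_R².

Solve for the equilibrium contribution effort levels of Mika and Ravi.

Expanding Mika's payoff: 106x_M + 3x_Rx_M − 2x_M².
∂π/∂x_M = 106 + 3x_R − 4x_M = 0, so x_M = 26.5 + 0.75x_R.
Likewise for Ravi: x_R = 12.2 + 0.3x_M.
Plugging x_R into Mika's best response: x_M = 26.5 + 0.75(12.2 + 0.3x_M) ⇒ 0.775x_M = 35.65, so x_M = 46.
Then x_R = 12.2 + 0.3·46 = 26.

46, 26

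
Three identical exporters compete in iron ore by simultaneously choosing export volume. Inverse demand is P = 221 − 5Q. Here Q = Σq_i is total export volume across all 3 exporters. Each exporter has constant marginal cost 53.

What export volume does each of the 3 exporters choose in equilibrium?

8.4

A representative exporter's profit is π_i = q_i(221 − 5Q) − 53q_i, with Q = q_i + Σ_{j≠i} q_j.
First-order condition: 168 − 10q_i − 5Σ_{j≠i} q_j = 0.
Imposing symmetry (q_j = q for all j) turns Σ_{j≠i} q_j into 2q, so 168 = 20q and q = 8.4.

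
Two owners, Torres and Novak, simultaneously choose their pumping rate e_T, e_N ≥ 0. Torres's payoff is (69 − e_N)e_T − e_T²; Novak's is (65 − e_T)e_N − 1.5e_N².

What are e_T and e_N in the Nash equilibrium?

28.4, 12.2

Expanding Torres's payoff: 69e_T − e_Ne_T − e_T².
∂π/∂e_T = 69 − e_N − 2e_T = 0, so e_T = 34.5 − 0.5e_N.
Likewise for Novak: e_N = 65/3 − (1/3)e_T.
Solving the two reaction functions simultaneously: (1 − (−0.5)(−1/3))e_T = 34.5 − 0.5·(65/3), so (5/6)e_T = 71/3 and e_T = 28.4.
Then e_N = 65/3 − (1/3)·28.4 = 12.2.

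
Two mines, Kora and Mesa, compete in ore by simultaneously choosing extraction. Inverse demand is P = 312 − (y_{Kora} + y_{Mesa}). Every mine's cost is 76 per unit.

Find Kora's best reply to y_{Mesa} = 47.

Mine Kora's profit: π = y_{Kora}(312 − (y_{Kora} + y_{Mesa})) − 76y_{Kora}.
∂π/∂y_{Kora} = 236 − 2y_{Kora} − y_{Mesa} = 0, so y_{Kora} = 118 − 0.5y_{Mesa}.
At y_{Mesa} = 47: y_{Kora} = 118 − 0.5·47 = 94.5.

94.5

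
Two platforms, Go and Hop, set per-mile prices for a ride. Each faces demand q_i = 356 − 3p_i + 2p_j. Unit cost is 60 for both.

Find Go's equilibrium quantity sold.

Go's profit: π = (p_{Go} − 60)(356 − 3p_{Go} + 2p_{Hop}).
∂π/∂p_{Go} = 536 − 6p_{Go} + 2p_{Hop} = 0 ⇒ p_{Go} = 268/3 + (1/3)p_{Hop}.
Setting p_{Go} = p_{Hop} in the reaction function: p_{Go} = 268/3 + (1/3)p_{Go}, so p_{Go} = (268/3) / (2/3) = 134.
q_{Go} = 356 − 3·134 + 2·134 = 222.

222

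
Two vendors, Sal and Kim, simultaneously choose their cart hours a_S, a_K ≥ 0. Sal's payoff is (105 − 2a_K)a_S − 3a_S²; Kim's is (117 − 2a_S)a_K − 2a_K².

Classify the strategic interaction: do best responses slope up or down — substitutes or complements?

Expanding Sal's payoff: 105a_S − 2a_Ka_S − 3a_S².
∂π/∂a_S = 105 − 2a_K − 6a_S = 0, so a_S = 17.5 − (1/3)a_K.
The best-response slope da_S/da_K = −1/3 < 0: the reaction function is downward-sloping, so the choices are strategic substitutes.

strategic substitutes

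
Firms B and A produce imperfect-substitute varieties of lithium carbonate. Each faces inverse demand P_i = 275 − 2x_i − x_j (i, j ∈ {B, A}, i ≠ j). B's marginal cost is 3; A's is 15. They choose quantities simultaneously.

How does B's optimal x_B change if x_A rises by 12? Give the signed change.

Firm B's profit: π = x_B(275 − 2x_B − x_A) − 3x_B.
∂π/∂x_B = 272 − 4x_B − x_A = 0 ⇒ x_B = 68 − 0.25x_A.
The reaction-function slope is −0.25, so a 12-unit rise in x_A moves x_B by −0.25 × 12 = −3. B's best response falls — the actions are strategic substitutes.

-3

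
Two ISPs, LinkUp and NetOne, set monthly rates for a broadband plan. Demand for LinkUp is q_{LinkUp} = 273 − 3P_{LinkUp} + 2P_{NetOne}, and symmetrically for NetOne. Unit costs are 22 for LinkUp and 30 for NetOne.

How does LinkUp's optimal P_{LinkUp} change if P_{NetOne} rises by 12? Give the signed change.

4

LinkUp's profit: π = (P_{LinkUp} − 22)(273 − 3P_{LinkUp} + 2P_{NetOne}).
∂π/∂P_{LinkUp} = 339 − 6P_{LinkUp} + 2P_{NetOne} = 0 ⇒ P_{LinkUp} = 56.5 + (1/3)P_{NetOne}.
The reaction-function slope is 1/3, so a 12-unit rise in P_{NetOne} moves P_{LinkUp} by 1/3 × 12 = 4. LinkUp's best response rises — the actions are strategic complements.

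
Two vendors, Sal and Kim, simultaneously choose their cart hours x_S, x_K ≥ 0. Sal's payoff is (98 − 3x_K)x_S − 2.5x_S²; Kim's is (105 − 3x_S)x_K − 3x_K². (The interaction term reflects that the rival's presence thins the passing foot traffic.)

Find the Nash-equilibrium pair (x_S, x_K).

Expanding Sal's payoff: 98x_S − 3x_Kx_S − 2.5x_S².
∂π/∂x_S = 98 − 3x_K − 5x_S = 0, so x_S = 19.6 − 0.6x_K.
Likewise for Kim: x_K = 17.5 − 0.5x_S.
Solving the two reaction functions simultaneously: (1 − (−0.6)(−0.5))x_S = 19.6 − 0.6·17.5, so 0.7x_S = 9.1 and x_S = 13.
Then x_K = 17.5 − 0.5·13 = 11.

13, 11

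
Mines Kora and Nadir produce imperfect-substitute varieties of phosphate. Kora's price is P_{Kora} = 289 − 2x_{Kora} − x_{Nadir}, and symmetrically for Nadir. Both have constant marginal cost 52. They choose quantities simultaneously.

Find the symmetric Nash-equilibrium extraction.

47.4

Mine Kora's profit: π = x_{Kora}(289 − 2x_{Kora} − x_{Nadir}) − 52x_{Kora}.
∂π/∂x_{Kora} = 237 − 4x_{Kora} − x_{Nadir} = 0 ⇒ x_{Kora} = 59.25 − 0.25x_{Nadir}.
Setting x_{Kora} = x_{Nadir} in the reaction function: x_{Kora} = 59.25 − 0.25x_{Kora}, so x_{Kora} = 59.25 / 1.25 = 47.4.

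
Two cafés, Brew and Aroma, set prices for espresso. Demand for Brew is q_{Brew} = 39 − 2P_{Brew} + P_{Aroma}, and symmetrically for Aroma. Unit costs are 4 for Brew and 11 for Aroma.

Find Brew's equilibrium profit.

317.52

Brew's profit: π = (P_{Brew} − 4)(39 − 2P_{Brew} + P_{Aroma}).
∂π/∂P_{Brew} = 47 − 4P_{Brew} + P_{Aroma} = 0 ⇒ P_{Brew} = 11.75 + 0.25P_{Aroma}.
Similarly P_{Aroma} = 15.25 + 0.25P_{Brew}.
Substituting the second reaction function into the first: P_{Brew} = 11.75 + 0.25(15.25 + 0.25P_{Brew}), which gives 0.9375P_{Brew} = 15.5625 ⇒ P_{Brew} = 16.6.
Then P_{Aroma} = 15.25 + 0.25·16.6 = 19.4.
q_{Brew} = 39 − 2·16.6 + 19.4 = 25.2.
Profit = (16.6 − 4)·25.2 = 317.52.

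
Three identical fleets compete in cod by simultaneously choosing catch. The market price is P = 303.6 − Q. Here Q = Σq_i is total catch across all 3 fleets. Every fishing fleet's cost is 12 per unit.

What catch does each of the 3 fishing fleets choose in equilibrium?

72.9

A representative fishing fleet's profit is π_i = q_i(303.6 − Q) − 12q_i, with Q = q_i + Σ_{j≠i} q_j.
First-order condition: 291.6 − 2q_i − Σ_{j≠i} q_j = 0.
With identical fishing fleets, set every q_j = q: then 291.6 − 2q − 2q = 0, i.e. q = 291.6/4 = 72.9.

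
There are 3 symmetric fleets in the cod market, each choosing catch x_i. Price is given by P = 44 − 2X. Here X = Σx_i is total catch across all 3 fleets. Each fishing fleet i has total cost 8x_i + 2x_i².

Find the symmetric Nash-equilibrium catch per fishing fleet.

A representative fishing fleet's profit is π_i = x_i(44 − 2X) − 8x_i − 2x_i², with X = x_i + Σ_{j≠i} x_j.
First-order condition: 36 − 8x_i − 2Σ_{j≠i} x_j = 0.
With identical fishing fleets, set every x_j = x: then 36 − 8x − 4x = 0, i.e. x = 36/12 = 3.

3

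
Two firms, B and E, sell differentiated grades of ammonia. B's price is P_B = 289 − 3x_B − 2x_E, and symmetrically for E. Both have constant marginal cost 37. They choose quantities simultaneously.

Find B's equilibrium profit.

Firm B's profit: π = x_B(289 − 3x_B − 2x_E) − 37x_B.
∂π/∂x_B = 252 − 6x_B − 2x_E = 0 ⇒ x_B = 42 − (1/3)x_E.
The game is symmetric, so in equilibrium x_E = x_B: the reaction function gives (4/3)x_B = 42, hence x_B = 31.5.
P_B = 289 − 3·31.5 − 2·31.5 = 131.5.
Profit = (131.5 − 37)·31.5 = 2976.75.

2976.75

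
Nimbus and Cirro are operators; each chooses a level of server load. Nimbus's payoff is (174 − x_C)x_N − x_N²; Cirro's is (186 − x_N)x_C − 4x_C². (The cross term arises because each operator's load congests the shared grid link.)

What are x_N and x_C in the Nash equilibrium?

80.4, 13.2

Expanding Nimbus's payoff: 174x_N − x_Cx_N − x_N².
∂π/∂x_N = 174 − x_C − 2x_N = 0, so x_N = 87 − 0.5x_C.
Likewise for Cirro: x_C = 23.25 − 0.125x_N.
Plugging x_C into Nimbus's best response: x_N = 87 − 0.5(23.25 − 0.125x_N) ⇒ 0.9375x_N = 75.375, so x_N = 80.4.
Then x_C = 23.25 − 0.125·80.4 = 13.2.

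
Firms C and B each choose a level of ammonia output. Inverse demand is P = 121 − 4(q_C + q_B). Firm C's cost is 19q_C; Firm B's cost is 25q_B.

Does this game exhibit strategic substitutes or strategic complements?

strategic substitutes

Firm C's profit: π = q_C(121 − 4(q_C + q_B)) − 19q_C.
∂π/∂q_C = 102 − 8q_C − 4q_B = 0, so q_C = 12.75 − 0.5q_B.
The best-response slope dq_C/dq_B = −0.5 < 0: the reaction function is downward-sloping, so the choices are strategic substitutes.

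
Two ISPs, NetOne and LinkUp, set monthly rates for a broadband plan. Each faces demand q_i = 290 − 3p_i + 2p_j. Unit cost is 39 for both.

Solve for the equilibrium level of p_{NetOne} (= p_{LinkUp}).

NetOne's profit: π = (p_{NetOne} − 39)(290 − 3p_{NetOne} + 2p_{LinkUp}).
∂π/∂p_{NetOne} = 407 − 6p_{NetOne} + 2p_{LinkUp} = 0 ⇒ p_{NetOne} = 407/6 + (1/3)p_{LinkUp}.
The game is symmetric, so in equilibrium p_{LinkUp} = p_{NetOne}: the reaction function gives (2/3)p_{NetOne} = 407/6, hence p_{NetOne} = 101.75.

101.75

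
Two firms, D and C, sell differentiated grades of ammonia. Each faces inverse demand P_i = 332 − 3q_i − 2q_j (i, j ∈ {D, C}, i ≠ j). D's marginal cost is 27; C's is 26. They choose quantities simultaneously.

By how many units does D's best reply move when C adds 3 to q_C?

Firm D's profit: π = q_D(332 − 3q_D − 2q_C) − 27q_D.
∂π/∂q_D = 305 − 6q_D − 2q_C = 0 ⇒ q_D = 305/6 − (1/3)q_C.
The reaction-function slope is −1/3, so a 3-unit rise in q_C moves q_D by −1/3 × 3 = −1. D's best response falls — the actions are strategic substitutes.

-1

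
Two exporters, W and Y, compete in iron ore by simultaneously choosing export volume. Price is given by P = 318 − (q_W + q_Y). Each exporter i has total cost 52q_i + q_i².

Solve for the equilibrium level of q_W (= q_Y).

Exporter W's profit: π = q_W(318 − (q_W + q_Y)) − 52q_W − q_W².
∂π/∂q_W = 266 − 4q_W − q_Y = 0, so q_W = 66.5 − 0.25q_Y.
The game is symmetric, so in equilibrium q_Y = q_W: the reaction function gives 1.25q_W = 66.5, hence q_W = 53.2.

53.2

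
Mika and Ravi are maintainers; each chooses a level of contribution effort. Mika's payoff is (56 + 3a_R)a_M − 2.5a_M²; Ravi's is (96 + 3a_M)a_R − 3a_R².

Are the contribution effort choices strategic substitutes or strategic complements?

strategic complements

Expanding Mika's payoff: 56a_M + 3a_Ra_M − 2.5a_M².
∂π/∂a_M = 56 + 3a_R − 5a_M = 0, so a_M = 11.2 + 0.6a_R.
The best-response slope da_M/da_R = 0.6 > 0: the reaction function is upward-sloping, so the choices are strategic complements.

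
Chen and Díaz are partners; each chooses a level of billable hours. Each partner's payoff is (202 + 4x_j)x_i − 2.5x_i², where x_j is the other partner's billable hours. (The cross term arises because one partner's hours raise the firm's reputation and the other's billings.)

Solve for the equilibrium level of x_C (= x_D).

Chen's payoff is (202 + 4x_D)x_C − 2.5x_C².
∂π/∂x_C = 202 + 4x_D − 5x_C = 0, so x_C = 40.4 + 0.8x_D.
By symmetry x_D = x_C; substituting into the reaction function, 0.2x_C = 40.4 and x_C = 202.

202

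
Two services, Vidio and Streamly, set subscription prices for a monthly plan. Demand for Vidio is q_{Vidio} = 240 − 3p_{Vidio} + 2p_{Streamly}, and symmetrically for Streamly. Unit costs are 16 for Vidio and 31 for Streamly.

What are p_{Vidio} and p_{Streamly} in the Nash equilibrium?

Vidio's profit: π = (p_{Vidio} − 16)(240 − 3p_{Vidio} + 2p_{Streamly}).
∂π/∂p_{Vidio} = 288 − 6p_{Vidio} + 2p_{Streamly} = 0 ⇒ p_{Vidio} = 48 + (1/3)p_{Streamly}.
Similarly p_{Streamly} = 55.5 + (1/3)p_{Vidio}.
Substituting the second reaction function into the first: p_{Vidio} = 48 + (1/3)(55.5 + (1/3)p_{Vidio}), which gives (8/9)p_{Vidio} = 66.5 ⇒ p_{Vidio} = 74.8125.
Then p_{Streamly} = 55.5 + (1/3)·74.8125 = 80.4375.

74.8125, 80.4375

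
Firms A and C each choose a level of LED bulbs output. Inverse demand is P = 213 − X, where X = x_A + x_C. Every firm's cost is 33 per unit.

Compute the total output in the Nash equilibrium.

Firm A's profit: π = x_A(213 − (x_A + x_C)) − 33x_A.
∂π/∂x_A = 180 − 2x_A − x_C = 0, so x_A = 90 − 0.5x_C.
The game is symmetric, so in equilibrium x_C = x_A: the reaction function gives 1.5x_A = 90, hence x_A = 60.
Total output: 60 + 60 = 120.

120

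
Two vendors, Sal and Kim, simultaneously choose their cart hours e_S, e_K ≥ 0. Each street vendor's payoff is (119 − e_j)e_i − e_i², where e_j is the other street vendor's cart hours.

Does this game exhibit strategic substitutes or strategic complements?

Sal's payoff is (119 − e_K)e_S − e_S².
∂π/∂e_S = 119 − e_K − 2e_S = 0, so e_S = 59.5 − 0.5e_K.
The best-response slope de_S/de_K = −0.5 < 0: the reaction function is downward-sloping, so the choices are strategic substitutes.

strategic substitutes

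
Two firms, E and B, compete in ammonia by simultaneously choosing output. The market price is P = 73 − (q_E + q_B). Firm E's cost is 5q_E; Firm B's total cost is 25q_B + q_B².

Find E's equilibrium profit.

1024

Firm E's profit: π = q_E(73 − (q_E + q_B)) − 5q_E.
∂π/∂q_E = 68 − 2q_E − q_B = 0, so q_E = 34 − 0.5q_B.
For B: ∂π/∂q_B = 48 − 4q_B − q_E = 0 ⇒ q_B = 12 − 0.25q_E.
Substituting the second reaction function into the first: q_E = 34 − 0.5(12 − 0.25q_E), which gives 0.875q_E = 28 ⇒ q_E = 32.
Then q_B = 12 − 0.25·32 = 4.
Price P = 73 − 36 = 37.
E's profit: (37 − 5)·32 = 1024.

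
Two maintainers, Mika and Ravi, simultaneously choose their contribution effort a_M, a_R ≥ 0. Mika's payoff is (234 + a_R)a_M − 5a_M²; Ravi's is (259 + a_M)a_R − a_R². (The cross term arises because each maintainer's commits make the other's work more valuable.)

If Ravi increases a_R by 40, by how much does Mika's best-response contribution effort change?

4

Expanding Mika's payoff: 234a_M + a_Ra_M − 5a_M².
∂π/∂a_M = 234 + a_R − 10a_M = 0, so a_M = 23.4 + 0.1a_R.
The reaction-function slope is 0.1, so a 40-unit rise in a_R moves a_M by 0.1 × 40 = 4. Mika's best response rises — the actions are strategic complements.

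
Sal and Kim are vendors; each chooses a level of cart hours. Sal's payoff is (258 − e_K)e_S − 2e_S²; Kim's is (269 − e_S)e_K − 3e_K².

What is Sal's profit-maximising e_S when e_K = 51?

51.75

Expanding Sal's payoff: 258e_S − e_Ke_S − 2e_S².
∂π/∂e_S = 258 − e_K − 4e_S = 0, so e_S = 64.5 − 0.25e_K.
At e_K = 51: e_S = 64.5 − 0.25·51 = 51.75.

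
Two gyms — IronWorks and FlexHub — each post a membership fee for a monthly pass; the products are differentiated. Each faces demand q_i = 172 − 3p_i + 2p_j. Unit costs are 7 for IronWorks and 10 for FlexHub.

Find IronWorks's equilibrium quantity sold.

IronWorks's profit: π = (p_{IronWorks} − 7)(172 − 3p_{IronWorks} + 2p_{FlexHub}).
∂π/∂p_{IronWorks} = 193 − 6p_{IronWorks} + 2p_{FlexHub} = 0 ⇒ p_{IronWorks} = 193/6 + (1/3)p_{FlexHub}.
Similarly p_{FlexHub} = 101/3 + (1/3)p_{IronWorks}.
Plugging p_{FlexHub} into IronWorks's best response: p_{IronWorks} = 193/6 + (1/3)(101/3 + (1/3)p_{IronWorks}) ⇒ (8/9)p_{IronWorks} = 781/18, so p_{IronWorks} = 48.8125.
Then p_{FlexHub} = 101/3 + (1/3)·48.8125 = 49.9375.
q_{IronWorks} = 172 − 3·48.8125 + 2·49.9375 = 125.4375.

125.4375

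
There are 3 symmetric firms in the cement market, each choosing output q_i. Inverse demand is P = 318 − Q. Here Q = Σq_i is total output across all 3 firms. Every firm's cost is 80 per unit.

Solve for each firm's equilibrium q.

A representative firm's profit is π_i = q_i(318 − Q) − 80q_i, with Q = q_i + Σ_{j≠i} q_j.
First-order condition: 238 − 2q_i − Σ_{j≠i} q_j = 0.
With identical firms, set every q_j = q: then 238 − 2q − 2q = 0, i.e. q = 238/4 = 59.5.

59.5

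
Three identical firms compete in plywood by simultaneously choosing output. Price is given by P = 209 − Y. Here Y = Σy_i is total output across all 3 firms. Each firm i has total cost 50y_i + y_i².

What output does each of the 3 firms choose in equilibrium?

A representative firm's profit is π_i = y_i(209 − Y) − 50y_i − y_i², with Y = y_i + Σ_{j≠i} y_j.
First-order condition: 159 − 4y_i − Σ_{j≠i} y_j = 0.
In a symmetric equilibrium every firm chooses the same y, so Σ_{j≠i} y_j = 2y. The condition becomes 159 − 6y = 0, giving y = 159/6 = 26.5.

26.5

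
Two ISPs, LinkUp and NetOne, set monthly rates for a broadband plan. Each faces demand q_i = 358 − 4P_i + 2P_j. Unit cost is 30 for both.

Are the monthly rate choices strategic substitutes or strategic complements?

strategic complements

LinkUp's profit: π = (P_{LinkUp} − 30)(358 − 4P_{LinkUp} + 2P_{NetOne}).
∂π/∂P_{LinkUp} = 478 − 8P_{LinkUp} + 2P_{NetOne} = 0 ⇒ P_{LinkUp} = 59.75 + 0.25P_{NetOne}.
The best-response slope dP_{LinkUp}/dP_{NetOne} = 0.25 > 0: the reaction function is upward-sloping, so the choices are strategic complements.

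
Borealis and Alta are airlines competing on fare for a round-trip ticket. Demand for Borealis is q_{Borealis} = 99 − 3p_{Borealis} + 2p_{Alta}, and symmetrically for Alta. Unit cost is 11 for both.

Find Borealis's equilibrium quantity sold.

Borealis's profit: π = (p_{Borealis} − 11)(99 − 3p_{Borealis} + 2p_{Alta}).
∂π/∂p_{Borealis} = 132 − 6p_{Borealis} + 2p_{Alta} = 0 ⇒ p_{Borealis} = 22 + (1/3)p_{Alta}.
The game is symmetric, so in equilibrium p_{Alta} = p_{Borealis}: the reaction function gives (2/3)p_{Borealis} = 22, hence p_{Borealis} = 33.
q_{Borealis} = 99 − 3·33 + 2·33 = 66.

66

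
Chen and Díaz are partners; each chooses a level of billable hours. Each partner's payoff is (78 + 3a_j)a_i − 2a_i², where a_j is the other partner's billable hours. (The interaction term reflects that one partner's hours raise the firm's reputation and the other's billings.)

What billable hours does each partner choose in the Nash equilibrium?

Chen's payoff is (78 + 3a_D)a_C − 2a_C².
∂π/∂a_C = 78 + 3a_D − 4a_C = 0, so a_C = 19.5 + 0.75a_D.
By symmetry a_D = a_C; substituting into the reaction function, 0.25a_C = 19.5 and a_C = 78.

78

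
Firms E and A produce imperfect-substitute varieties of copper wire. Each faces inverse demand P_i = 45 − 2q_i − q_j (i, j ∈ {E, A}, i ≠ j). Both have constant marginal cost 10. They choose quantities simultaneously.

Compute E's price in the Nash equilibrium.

Firm E's profit: π = q_E(45 − 2q_E − q_A) − 10q_E.
∂π/∂q_E = 35 − 4q_E − q_A = 0 ⇒ q_E = 8.75 − 0.25q_A.
By symmetry q_A = q_E; substituting into the reaction function, 1.25q_E = 8.75 and q_E = 7.
P_E = 45 − 2·7 − 7 = 24.

24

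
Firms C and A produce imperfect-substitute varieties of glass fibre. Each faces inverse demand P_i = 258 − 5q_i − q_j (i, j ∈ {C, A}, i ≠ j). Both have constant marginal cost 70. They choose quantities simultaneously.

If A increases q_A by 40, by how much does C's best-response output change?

Firm C's profit: π = q_C(258 − 5q_C − q_A) − 70q_C.
∂π/∂q_C = 188 − 10q_C − q_A = 0 ⇒ q_C = 18.8 − 0.1q_A.
The reaction-function slope is −0.1, so a 40-unit rise in q_A moves q_C by −0.1 × 40 = −4. C's best response falls — the actions are strategic substitutes.

-4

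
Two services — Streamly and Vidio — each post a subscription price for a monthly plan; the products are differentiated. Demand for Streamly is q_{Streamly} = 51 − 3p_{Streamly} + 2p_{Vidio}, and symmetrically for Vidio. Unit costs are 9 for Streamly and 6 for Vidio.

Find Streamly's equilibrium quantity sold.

Streamly's profit: π = (p_{Streamly} − 9)(51 − 3p_{Streamly} + 2p_{Vidio}).
∂π/∂p_{Streamly} = 78 − 6p_{Streamly} + 2p_{Vidio} = 0 ⇒ p_{Streamly} = 13 + (1/3)p_{Vidio}.
Similarly p_{Vidio} = 11.5 + (1/3)p_{Streamly}.
Solving the two reaction functions simultaneously: (1 − (1/3)(1/3))p_{Streamly} = 13 + (1/3)·11.5, so (8/9)p_{Streamly} = 101/6 and p_{Streamly} = 18.9375.
Then p_{Vidio} = 11.5 + (1/3)·18.9375 = 17.8125.
q_{Streamly} = 51 − 3·18.9375 + 2·17.8125 = 29.8125.

29.8125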